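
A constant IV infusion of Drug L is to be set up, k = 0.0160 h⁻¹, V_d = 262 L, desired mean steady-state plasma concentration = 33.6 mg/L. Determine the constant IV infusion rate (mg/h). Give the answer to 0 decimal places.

141 mg/h

CL = k × Vd = 0.01600 × 262 = 4.192 L/h
At steady state, infusion rate R₀ = Css × CL = 33.6 × 4.192 = 140.9 mg/h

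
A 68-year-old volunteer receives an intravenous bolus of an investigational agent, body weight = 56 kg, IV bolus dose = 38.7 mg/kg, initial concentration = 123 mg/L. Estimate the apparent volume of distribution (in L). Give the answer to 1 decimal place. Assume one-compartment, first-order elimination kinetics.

Dose = 38.7 × 56 = 2167 mg
Vd = Dose / C₀ = 2167 / 123 = 17.62 L

17.6 L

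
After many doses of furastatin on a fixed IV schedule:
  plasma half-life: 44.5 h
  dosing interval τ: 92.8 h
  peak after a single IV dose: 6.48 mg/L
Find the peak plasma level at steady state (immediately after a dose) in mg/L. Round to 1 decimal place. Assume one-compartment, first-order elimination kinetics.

k = ln2 / t½ = 0.693147 / 44.5 = 0.01558 h⁻¹
e^(−kτ) = e^(−0.01558 × 92.8) = 0.2356
Accumulation ratio R = 1 / (1 − e^(−kτ)) = 1 / (1 − 0.2356) = 1.308
Steady-state peak = C₀ × R = 6.48 × 1.308 = 8.476 mg/L

8.5 mg/L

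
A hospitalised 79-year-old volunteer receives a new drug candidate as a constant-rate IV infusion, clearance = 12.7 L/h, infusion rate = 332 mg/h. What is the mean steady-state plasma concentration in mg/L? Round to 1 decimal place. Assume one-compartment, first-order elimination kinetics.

At steady state Css = R₀ / CL = 332 / 12.70 = 26.14 mg/L

26.1 mg/L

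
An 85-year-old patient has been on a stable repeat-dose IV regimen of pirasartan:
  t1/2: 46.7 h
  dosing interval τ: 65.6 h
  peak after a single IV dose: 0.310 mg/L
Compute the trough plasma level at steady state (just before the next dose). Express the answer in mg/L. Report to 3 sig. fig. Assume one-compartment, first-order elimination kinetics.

k = ln2 / t½ = 0.693147 / 46.7 = 0.01484 h⁻¹
e^(−kτ) = e^(−0.01484 × 65.6) = 0.3778
Accumulation ratio R = 1 / (1 − e^(−kτ)) = 1 / (1 − 0.3778) = 1.607
Steady-state trough = C₀ × R × e^(−kτ) = 0.310 × 1.607 × 0.3778 = 0.1882 mg/L

0.188 mg/L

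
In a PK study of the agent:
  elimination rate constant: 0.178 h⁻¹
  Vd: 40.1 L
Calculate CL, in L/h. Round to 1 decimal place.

7.1 L/h

CL = k × Vd = 0.178 × 40.1 = 7.138 L/h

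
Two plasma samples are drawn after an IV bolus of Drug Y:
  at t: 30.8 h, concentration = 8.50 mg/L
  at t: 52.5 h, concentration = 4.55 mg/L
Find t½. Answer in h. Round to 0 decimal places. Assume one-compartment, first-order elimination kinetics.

24 h

k = ln(C₁/C₂) / (t₂ − t₁) = ln(8.50/4.55) / (52.5 − 30.8)
  = 0.6249 / 21.70 = 0.02880 h⁻¹
t½ = ln2 / k = 0.693147 / 0.02880 = 24.07 h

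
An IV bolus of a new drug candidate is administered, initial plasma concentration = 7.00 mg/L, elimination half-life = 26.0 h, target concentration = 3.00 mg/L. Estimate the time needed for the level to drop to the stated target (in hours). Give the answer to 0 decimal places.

32 h

k = ln2 / t½ = 0.693147 / 26.0 = 0.02666 h⁻¹
t = ln(C₀ / C) / k = ln(7.000 / 3.00) / 0.02666
  = ln(2.333) / 0.02666 = 0.8472 / 0.02666 = 31.78 h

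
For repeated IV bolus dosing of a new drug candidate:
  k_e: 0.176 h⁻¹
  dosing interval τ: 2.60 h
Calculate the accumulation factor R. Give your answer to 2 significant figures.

e^(−kτ) = e^(−0.1760 × 2.60) = 0.6328
Accumulation ratio R = 1 / (1 − e^(−kτ)) = 1 / (1 − 0.6328) = 2.723

2.7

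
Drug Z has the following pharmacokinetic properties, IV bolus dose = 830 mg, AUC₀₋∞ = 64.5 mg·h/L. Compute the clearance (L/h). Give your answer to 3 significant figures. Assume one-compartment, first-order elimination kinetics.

CL = Dose / AUC = 830 / 64.5 = 12.87 L/h

12.9 L/h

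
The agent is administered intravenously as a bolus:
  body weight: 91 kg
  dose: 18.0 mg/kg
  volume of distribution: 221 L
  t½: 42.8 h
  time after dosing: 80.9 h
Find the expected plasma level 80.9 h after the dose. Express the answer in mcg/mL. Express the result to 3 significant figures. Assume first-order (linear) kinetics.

Total dose = 18.0 × 91 = 1638 mg
C₀ = Dose / Vd = 1638 / 221 = 7.412 mg/L
k = ln2 / t½ = 0.693147 / 42.8 = 0.01620 h⁻¹
C = C₀ · e^(−k·t) = 7.412 × e^(−0.01620 × 80.9)
  = 7.412 × 0.2697 = 1.999 mg/L
(1.999 mg/L = 1.999 mcg/mL)

2.00 mcg/mL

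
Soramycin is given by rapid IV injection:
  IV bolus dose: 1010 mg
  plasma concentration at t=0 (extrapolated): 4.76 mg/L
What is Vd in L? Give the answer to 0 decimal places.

212 L

Vd = Dose / C₀ = 1010 / 4.76 = 212.2 L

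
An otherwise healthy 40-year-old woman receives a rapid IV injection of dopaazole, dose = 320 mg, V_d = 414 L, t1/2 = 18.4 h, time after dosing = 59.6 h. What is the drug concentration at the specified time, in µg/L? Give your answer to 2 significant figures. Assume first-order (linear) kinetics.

C₀ = Dose / Vd = 320.0 / 414 = 0.7729 mg/L
k = ln2 / t½ = 0.693147 / 18.4 = 0.03767 h⁻¹
C = C₀ · e^(−k·t) = 0.7729 × e^(−0.03767 × 59.6)
  = 0.7729 × 0.1059 = 0.08185 mg/L
Convert: 0.08185 mg/L × 1000 = 81.85 µg/L

82 µg/L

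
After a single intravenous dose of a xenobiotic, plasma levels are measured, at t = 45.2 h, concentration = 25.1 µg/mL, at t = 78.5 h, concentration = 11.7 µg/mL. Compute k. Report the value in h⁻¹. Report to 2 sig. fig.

0.023 h⁻¹

k = ln(C₁/C₂) / (t₂ − t₁) = ln(25.1/11.7) / (78.5 − 45.2)
  = 0.7633 / 33.30 = 0.02292 h⁻¹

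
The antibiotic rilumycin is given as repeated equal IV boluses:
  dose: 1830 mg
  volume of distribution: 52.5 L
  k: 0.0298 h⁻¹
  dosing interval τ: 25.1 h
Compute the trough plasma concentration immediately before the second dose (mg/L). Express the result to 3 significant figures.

C₀ per dose = Dose / Vd = 1830 / 52.5 = 34.86 mg/L
Fraction remaining after one interval: r = e^(−kτ) = e^(−0.02980 × 25.1) = 0.4733
Before dose 2, 1 dose has been given (aged 1τ).
C_trough = C₀ × r = 34.86 × 0.4733 = 16.50 mg/L

16.5 mg/L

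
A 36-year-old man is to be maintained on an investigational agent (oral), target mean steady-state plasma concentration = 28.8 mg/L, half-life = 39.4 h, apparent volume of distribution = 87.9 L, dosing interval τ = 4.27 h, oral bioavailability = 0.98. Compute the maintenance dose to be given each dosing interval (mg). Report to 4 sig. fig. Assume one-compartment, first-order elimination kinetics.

k = ln2 / t½ = 0.693147 / 39.4 = 0.01759 h⁻¹
CL = k × Vd = 0.01759 × 87.9 = 1.546 L/h
At steady state, F × (Dose/τ) = Css × CL.
Dose = Css × CL × τ / F = 28.8 × 1.546 × 4.27 / 0.98 = 194.0 mg

194.0 mg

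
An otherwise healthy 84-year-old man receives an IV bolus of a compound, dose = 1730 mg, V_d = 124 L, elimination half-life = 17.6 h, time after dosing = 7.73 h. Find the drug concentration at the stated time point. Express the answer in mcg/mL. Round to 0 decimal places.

10 mcg/mL

C₀ = Dose / Vd = 1730 / 124 = 13.95 mg/L
k = ln2 / t½ = 0.693147 / 17.6 = 0.03938 h⁻¹
C = C₀ · e^(−k·t) = 13.95 × e^(−0.03938 × 7.73)
  = 13.95 × 0.7376 = 10.29 mg/L
(10.29 mg/L = 10.29 mcg/mL)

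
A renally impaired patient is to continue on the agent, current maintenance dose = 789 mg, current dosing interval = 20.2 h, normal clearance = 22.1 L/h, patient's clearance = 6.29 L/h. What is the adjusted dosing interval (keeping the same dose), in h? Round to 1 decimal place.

71.0 h

To keep the same average steady-state level, dosing rate must scale with clearance.
CL ratio = 6.29 / 22.1 = 0.2846
New interval (same dose) = 20.2 / 0.2846 = 70.98 h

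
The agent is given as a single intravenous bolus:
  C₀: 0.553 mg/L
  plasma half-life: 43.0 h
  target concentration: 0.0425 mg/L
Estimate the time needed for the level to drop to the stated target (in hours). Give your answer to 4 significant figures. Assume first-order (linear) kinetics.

k = ln2 / t½ = 0.693147 / 43.0 = 0.01612 h⁻¹
t = ln(C₀ / C) / k = ln(0.5530 / 0.0425) / 0.01612
  = ln(13.01) / 0.01612 = 2.566 / 0.01612 = 159.2 h

159.2 h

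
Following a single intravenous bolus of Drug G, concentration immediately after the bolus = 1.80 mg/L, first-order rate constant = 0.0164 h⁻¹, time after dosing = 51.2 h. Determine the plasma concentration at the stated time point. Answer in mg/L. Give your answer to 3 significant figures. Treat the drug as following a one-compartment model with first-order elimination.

0.777 mg/L

C = C₀ · e^(−k·t) = 1.800 × e^(−0.01640 × 51.2)
  = 1.800 × 0.4318 = 0.7772 mg/L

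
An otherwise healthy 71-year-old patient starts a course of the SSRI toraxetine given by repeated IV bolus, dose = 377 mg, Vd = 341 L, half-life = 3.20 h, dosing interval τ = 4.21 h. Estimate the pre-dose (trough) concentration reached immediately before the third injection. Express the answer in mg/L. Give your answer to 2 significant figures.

C₀ per dose = Dose / Vd = 377 / 341 = 1.106 mg/L
k = ln2 / t½ = 0.693147 / 3.20 = 0.2166 h⁻¹
Fraction remaining after one interval: r = e^(−kτ) = e^(−0.2166 × 4.21) = 0.4018
Before dose 3, 2 doses have been given (aged 1τ, 2τ).
C_trough = C₀ × (r + r²) = 1.106 × (0.4018 + 0.1614) = 0.6229 mg/L

0.62 mg/L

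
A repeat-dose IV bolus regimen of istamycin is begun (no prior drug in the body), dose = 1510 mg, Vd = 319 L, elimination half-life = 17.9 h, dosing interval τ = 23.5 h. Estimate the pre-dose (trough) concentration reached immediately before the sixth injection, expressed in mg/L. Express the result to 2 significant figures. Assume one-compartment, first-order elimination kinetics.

C₀ per dose = Dose / Vd = 1510 / 319 = 4.734 mg/L
k = ln2 / t½ = 0.693147 / 17.9 = 0.03872 h⁻¹
Fraction remaining after one interval: r = e^(−kτ) = e^(−0.03872 × 23.5) = 0.4026
Before dose 6, 5 doses have been given (aged 1τ, 2τ, 3τ, 4τ, 5τ).
C_trough = C₀ × (r + r² + … + r^5) = C₀ × r(1−r^5)/(1−r)
        = 4.734 × 0.4026 × (1 − 0.01058) / (1 − 0.4026) = 3.157 mg/L

3.2 mg/L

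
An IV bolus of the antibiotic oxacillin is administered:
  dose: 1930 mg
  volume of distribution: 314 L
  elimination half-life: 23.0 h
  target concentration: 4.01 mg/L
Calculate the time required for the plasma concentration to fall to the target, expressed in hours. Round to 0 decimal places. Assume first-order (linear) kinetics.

C₀ = Dose / Vd = 1930 / 314 = 6.146 mg/L
k = ln2 / t½ = 0.693147 / 23.0 = 0.03014 h⁻¹
t = ln(C₀ / C) / k = ln(6.146 / 4.01) / 0.03014
  = ln(1.533) / 0.03014 = 0.4272 / 0.03014 = 14.17 h

14 h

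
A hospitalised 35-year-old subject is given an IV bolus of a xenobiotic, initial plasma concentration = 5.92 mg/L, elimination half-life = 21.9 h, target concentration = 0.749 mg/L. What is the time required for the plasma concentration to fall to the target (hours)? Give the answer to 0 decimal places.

k = ln2 / t½ = 0.693147 / 21.9 = 0.03165 h⁻¹
t = ln(C₀ / C) / k = ln(5.920 / 0.749) / 0.03165
  = ln(7.904) / 0.03165 = 2.067 / 0.03165 = 65.31 h

65 h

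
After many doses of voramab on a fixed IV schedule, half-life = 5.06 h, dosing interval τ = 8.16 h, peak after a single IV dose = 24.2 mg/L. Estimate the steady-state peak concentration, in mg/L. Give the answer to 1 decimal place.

k = ln2 / t½ = 0.693147 / 5.06 = 0.1370 h⁻¹
e^(−kτ) = e^(−0.1370 × 8.16) = 0.3270
Accumulation ratio R = 1 / (1 − e^(−kτ)) = 1 / (1 − 0.3270) = 1.486
Steady-state peak = C₀ × R = 24.2 × 1.486 = 35.96 mg/L

36.0 mg/L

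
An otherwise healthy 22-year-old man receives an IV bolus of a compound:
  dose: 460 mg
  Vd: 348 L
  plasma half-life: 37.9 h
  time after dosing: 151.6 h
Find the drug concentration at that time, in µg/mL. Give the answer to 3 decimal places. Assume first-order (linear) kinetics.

C₀ = Dose / Vd = 460.0 / 348 = 1.322 mg/L
k = ln2 / t½ = 0.693147 / 37.9 = 0.01829 h⁻¹
t / t½ = 151.6 / 37.9 = 4 half-lives
C = C₀ × (1/2)^4 = 1.322 × 0.06250 = 0.08263 mg/L
(0.08263 mg/L = 0.08263 µg/mL)

0.083 µg/mL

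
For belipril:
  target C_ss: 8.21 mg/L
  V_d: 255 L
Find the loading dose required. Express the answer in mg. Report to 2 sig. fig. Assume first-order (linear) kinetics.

LD = Css × Vd = 8.21 × 255 = 2094 mg

2100 mg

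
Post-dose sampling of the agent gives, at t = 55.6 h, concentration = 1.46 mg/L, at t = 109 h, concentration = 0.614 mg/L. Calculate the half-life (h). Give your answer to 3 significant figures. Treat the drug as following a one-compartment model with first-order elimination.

k = ln(C₁/C₂) / (t₂ − t₁) = ln(1.46/0.614) / (109 − 55.6)
  = 0.8662 / 53.40 = 0.01622 h⁻¹
t½ = ln2 / k = 0.693147 / 0.01622 = 42.73 h

42.7 h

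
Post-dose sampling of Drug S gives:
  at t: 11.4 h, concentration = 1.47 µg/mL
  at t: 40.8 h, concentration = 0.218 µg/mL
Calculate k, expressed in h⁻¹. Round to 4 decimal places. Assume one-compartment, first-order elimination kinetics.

0.0649 h⁻¹

k = ln(C₁/C₂) / (t₂ − t₁) = ln(1.47/0.218) / (40.8 − 11.4)
  = 1.909 / 29.40 = 0.06493 h⁻¹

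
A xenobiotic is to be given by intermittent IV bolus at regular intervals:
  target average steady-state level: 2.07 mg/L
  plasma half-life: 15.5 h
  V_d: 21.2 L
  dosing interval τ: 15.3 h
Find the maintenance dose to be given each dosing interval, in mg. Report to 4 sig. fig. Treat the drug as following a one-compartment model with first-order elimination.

30.03 mg

k = ln2 / t½ = 0.693147 / 15.5 = 0.04472 h⁻¹
CL = k × Vd = 0.04472 × 21.2 = 0.9481 L/h
At steady state, Dose/τ = Css × CL.
Dose = Css × CL × τ = 2.07 × 0.9481 × 15.3 = 30.03 mg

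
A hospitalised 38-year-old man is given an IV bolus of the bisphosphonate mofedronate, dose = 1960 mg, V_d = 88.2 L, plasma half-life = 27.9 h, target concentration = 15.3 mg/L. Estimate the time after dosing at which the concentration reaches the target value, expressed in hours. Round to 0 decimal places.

C₀ = Dose / Vd = 1960 / 88.2 = 22.22 mg/L
k = ln2 / t½ = 0.693147 / 27.9 = 0.02484 h⁻¹
t = ln(C₀ / C) / k = ln(22.22 / 15.3) / 0.02484
  = ln(1.452) / 0.02484 = 0.3729 / 0.02484 = 15.01 h

15 h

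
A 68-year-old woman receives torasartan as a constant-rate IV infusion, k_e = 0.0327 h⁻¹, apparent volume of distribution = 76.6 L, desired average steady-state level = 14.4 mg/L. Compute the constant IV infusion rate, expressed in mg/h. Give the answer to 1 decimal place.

CL = k × Vd = 0.03270 × 76.6 = 2.505 L/h
At steady state, infusion rate R₀ = Css × CL = 14.4 × 2.505 = 36.07 mg/h

36.1 mg/h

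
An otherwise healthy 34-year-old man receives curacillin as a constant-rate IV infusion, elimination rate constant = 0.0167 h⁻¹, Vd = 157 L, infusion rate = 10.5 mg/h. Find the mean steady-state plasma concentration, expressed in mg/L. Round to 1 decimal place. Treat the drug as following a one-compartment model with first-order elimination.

4.0 mg/L

CL = k × Vd = 0.01670 × 157 = 2.622 L/h
At steady state Css = R₀ / CL = 10.5 / 2.622 = 4.005 mg/L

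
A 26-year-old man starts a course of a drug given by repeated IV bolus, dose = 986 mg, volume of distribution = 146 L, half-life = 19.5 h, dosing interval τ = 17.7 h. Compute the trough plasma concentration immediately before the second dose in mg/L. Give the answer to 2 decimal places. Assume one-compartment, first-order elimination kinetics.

3.60 mg/L

C₀ per dose = Dose / Vd = 986 / 146 = 6.753 mg/L
k = ln2 / t½ = 0.693147 / 19.5 = 0.03555 h⁻¹
Fraction remaining after one interval: r = e^(−kτ) = e^(−0.03555 × 17.7) = 0.5330
Before dose 2, 1 dose has been given (aged 1τ).
C_trough = C₀ × r = 6.753 × 0.5330 = 3.599 mg/L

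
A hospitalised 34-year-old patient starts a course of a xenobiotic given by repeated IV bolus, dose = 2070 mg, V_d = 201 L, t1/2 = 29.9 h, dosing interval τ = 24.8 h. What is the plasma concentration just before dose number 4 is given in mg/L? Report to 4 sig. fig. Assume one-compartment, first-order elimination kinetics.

C₀ per dose = Dose / Vd = 2070 / 201 = 10.30 mg/L
k = ln2 / t½ = 0.693147 / 29.9 = 0.02318 h⁻¹
Fraction remaining after one interval: r = e^(−kτ) = e^(−0.02318 × 24.8) = 0.5628
Before dose 4, 3 doses have been given (aged 1τ, 2τ, 3τ).
C_trough = C₀ × (r + r² + … + r^3) = C₀ × r(1−r^3)/(1−r)
        = 10.30 × 0.5628 × (1 − 0.1783) / (1 − 0.5628) = 10.89 mg/L

10.89 mg/L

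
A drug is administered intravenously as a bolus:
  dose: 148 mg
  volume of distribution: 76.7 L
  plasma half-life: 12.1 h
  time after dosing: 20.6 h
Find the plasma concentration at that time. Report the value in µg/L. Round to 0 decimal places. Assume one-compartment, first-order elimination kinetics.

C₀ = Dose / Vd = 148.0 / 76.7 = 1.930 mg/L
k = ln2 / t½ = 0.693147 / 12.1 = 0.05728 h⁻¹
C = C₀ · e^(−k·t) = 1.930 × e^(−0.05728 × 20.6)
  = 1.930 × 0.3073 = 0.5931 mg/L
Convert: 0.5931 mg/L × 1000 = 593.1 µg/L

593 µg/L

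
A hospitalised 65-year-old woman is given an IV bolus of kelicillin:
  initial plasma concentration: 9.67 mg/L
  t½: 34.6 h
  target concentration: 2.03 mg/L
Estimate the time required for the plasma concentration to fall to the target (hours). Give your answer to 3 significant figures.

k = ln2 / t½ = 0.693147 / 34.6 = 0.02003 h⁻¹
t = ln(C₀ / C) / k = ln(9.670 / 2.03) / 0.02003
  = ln(4.764) / 0.02003 = 1.561 / 0.02003 = 77.93 h

77.9 h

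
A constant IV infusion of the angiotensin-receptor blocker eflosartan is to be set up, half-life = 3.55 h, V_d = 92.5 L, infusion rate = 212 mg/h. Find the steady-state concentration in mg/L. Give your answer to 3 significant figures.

k = ln2 / t½ = 0.693147 / 3.55 = 0.1953 h⁻¹
CL = k × Vd = 0.1953 × 92.5 = 18.07 L/h
At steady state Css = R₀ / CL = 212 / 18.07 = 11.73 mg/L

11.7 mg/L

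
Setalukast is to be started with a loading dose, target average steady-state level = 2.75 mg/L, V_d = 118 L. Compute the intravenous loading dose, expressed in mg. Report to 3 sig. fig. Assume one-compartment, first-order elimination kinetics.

LD = Css × Vd = 2.75 × 118 = 324.5 mg

325 mg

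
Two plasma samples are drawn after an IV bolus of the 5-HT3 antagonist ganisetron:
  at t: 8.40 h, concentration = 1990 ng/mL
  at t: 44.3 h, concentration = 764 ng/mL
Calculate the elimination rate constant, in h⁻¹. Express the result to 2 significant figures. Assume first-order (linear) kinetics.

0.027 h⁻¹

k = ln(C₁/C₂) / (t₂ − t₁) = ln(1990/764) / (44.3 − 8.40)
  = 0.9573 / 35.90 = 0.02667 h⁻¹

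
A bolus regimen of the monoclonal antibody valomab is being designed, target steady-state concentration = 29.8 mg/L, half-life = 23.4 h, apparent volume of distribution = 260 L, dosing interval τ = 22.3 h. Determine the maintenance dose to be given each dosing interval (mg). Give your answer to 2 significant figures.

5100 mg

k = ln2 / t½ = 0.693147 / 23.4 = 0.02962 h⁻¹
CL = k × Vd = 0.02962 × 260 = 7.701 L/h
At steady state, Dose/τ = Css × CL.
Dose = Css × CL × τ = 29.8 × 7.701 × 22.3 = 5118 mg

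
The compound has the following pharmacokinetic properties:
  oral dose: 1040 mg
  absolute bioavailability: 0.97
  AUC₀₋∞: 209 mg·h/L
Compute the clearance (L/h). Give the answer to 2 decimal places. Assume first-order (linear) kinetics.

4.83 L/h

CL = F·Dose / AUC = 0.97 × 1040 / 209 = 4.827 L/h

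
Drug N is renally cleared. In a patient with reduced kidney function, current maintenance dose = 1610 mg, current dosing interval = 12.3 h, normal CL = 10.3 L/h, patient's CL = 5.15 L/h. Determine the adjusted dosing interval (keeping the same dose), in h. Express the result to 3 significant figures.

To keep the same average steady-state level, dosing rate must scale with clearance.
CL ratio = 5.15 / 10.3 = 0.5000
New interval (same dose) = 12.3 / 0.5000 = 24.60 h

24.6 h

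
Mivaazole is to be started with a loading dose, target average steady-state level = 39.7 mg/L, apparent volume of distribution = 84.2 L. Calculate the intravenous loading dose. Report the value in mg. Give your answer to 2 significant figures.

3300 mg

LD = Css × Vd = 39.7 × 84.2 = 3343 mg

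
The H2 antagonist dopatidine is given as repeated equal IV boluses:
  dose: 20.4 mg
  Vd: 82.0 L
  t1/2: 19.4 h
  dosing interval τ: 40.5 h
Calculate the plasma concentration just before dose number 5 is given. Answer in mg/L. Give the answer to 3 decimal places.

C₀ per dose = Dose / Vd = 20.4 / 82.0 = 0.2488 mg/L
k = ln2 / t½ = 0.693147 / 19.4 = 0.03573 h⁻¹
Fraction remaining after one interval: r = e^(−kτ) = e^(−0.03573 × 40.5) = 0.2353
Before dose 5, 4 doses have been given (aged 1τ, 2τ, 3τ, 4τ).
C_trough = C₀ × (r + r² + … + r^4) = C₀ × r(1−r^4)/(1−r)
        = 0.2488 × 0.2353 × (1 − 0.003065) / (1 − 0.2353) = 0.07632 mg/L

0.076 mg/L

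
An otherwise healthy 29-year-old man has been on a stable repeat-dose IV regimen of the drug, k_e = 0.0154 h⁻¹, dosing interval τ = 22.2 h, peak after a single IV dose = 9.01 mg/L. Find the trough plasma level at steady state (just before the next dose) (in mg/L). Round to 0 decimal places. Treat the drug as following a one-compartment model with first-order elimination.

e^(−kτ) = e^(−0.01540 × 22.2) = 0.7104
Accumulation ratio R = 1 / (1 − e^(−kτ)) = 1 / (1 − 0.7104) = 3.453
Steady-state trough = C₀ × R × e^(−kτ) = 9.01 × 3.453 × 0.7104 = 22.10 mg/L

22 mg/L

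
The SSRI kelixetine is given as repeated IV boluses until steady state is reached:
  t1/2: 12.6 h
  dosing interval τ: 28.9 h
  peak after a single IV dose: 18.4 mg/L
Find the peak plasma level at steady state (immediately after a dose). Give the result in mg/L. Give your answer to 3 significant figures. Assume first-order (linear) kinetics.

k = ln2 / t½ = 0.693147 / 12.6 = 0.05501 h⁻¹
e^(−kτ) = e^(−0.05501 × 28.9) = 0.2040
Accumulation ratio R = 1 / (1 − e^(−kτ)) = 1 / (1 − 0.2040) = 1.256
Steady-state peak = C₀ × R = 18.4 × 1.256 = 23.11 mg/L

23.1 mg/L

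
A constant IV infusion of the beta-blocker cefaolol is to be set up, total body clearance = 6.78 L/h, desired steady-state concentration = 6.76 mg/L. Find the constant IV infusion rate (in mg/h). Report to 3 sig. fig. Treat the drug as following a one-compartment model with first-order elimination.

At steady state, infusion rate R₀ = Css × CL = 6.76 × 6.780 = 45.83 mg/h

45.8 mg/h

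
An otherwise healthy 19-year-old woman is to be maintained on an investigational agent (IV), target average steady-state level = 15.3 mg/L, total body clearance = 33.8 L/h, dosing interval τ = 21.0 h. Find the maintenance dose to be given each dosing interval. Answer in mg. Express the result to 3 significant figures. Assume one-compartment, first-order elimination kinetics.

10900 mg

At steady state, Dose/τ = Css × CL.
Dose = Css × CL × τ = 15.3 × 33.80 × 21.0 = 10860 mg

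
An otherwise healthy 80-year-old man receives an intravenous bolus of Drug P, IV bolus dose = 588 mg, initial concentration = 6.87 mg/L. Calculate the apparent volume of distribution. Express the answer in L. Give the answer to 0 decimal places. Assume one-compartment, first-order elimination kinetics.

86 L

Vd = Dose / C₀ = 588.0 / 6.87 = 85.59 L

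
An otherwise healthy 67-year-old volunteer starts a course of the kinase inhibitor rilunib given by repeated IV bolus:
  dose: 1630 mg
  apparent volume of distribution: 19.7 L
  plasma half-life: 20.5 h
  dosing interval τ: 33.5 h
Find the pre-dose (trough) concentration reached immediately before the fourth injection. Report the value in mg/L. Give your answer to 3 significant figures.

38.0 mg/L

C₀ per dose = Dose / Vd = 1630 / 19.7 = 82.74 mg/L
k = ln2 / t½ = 0.693147 / 20.5 = 0.03381 h⁻¹
Fraction remaining after one interval: r = e^(−kτ) = e^(−0.03381 × 33.5) = 0.3222
Before dose 4, 3 doses have been given (aged 1τ, 2τ, 3τ).
C_trough = C₀ × (r + r² + … + r^3) = C₀ × r(1−r^3)/(1−r)
        = 82.74 × 0.3222 × (1 − 0.03345) / (1 − 0.3222) = 38.02 mg/L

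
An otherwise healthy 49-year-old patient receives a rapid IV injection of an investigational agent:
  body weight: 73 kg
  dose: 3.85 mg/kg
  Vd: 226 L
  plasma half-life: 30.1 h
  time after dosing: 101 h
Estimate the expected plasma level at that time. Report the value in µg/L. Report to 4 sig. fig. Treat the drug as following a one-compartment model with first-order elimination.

Total dose = 3.85 × 73 = 281.1 mg
C₀ = Dose / Vd = 281.1 / 226 = 1.244 mg/L
k = ln2 / t½ = 0.693147 / 30.1 = 0.02303 h⁻¹
C = C₀ · e^(−k·t) = 1.244 × e^(−0.02303 × 101)
  = 1.244 × 0.09768 = 0.1215 mg/L
Convert: 0.1215 mg/L × 1000 = 121.5 µg/L

121.5 µg/L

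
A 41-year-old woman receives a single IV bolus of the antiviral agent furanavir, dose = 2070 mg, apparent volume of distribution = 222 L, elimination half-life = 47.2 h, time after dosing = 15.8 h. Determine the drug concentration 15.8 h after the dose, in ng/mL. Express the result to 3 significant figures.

7390 ng/mL

C₀ = Dose / Vd = 2070 / 222 = 9.324 mg/L
k = ln2 / t½ = 0.693147 / 47.2 = 0.01469 h⁻¹
C = C₀ · e^(−k·t) = 9.324 × e^(−0.01469 × 15.8)
  = 9.324 × 0.7929 = 7.393 mg/L
Convert: 7.393 mg/L × 1000 = 7393 ng/mL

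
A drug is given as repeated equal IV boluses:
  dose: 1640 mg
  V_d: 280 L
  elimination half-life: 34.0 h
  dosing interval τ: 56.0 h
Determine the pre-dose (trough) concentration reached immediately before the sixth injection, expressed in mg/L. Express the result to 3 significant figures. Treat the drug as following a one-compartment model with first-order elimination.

C₀ per dose = Dose / Vd = 1640 / 280 = 5.857 mg/L
k = ln2 / t½ = 0.693147 / 34.0 = 0.02039 h⁻¹
Fraction remaining after one interval: r = e^(−kτ) = e^(−0.02039 × 56.0) = 0.3192
Before dose 6, 5 doses have been given (aged 1τ, 2τ, 3τ, 4τ, 5τ).
C_trough = C₀ × (r + r² + … + r^5) = C₀ × r(1−r^5)/(1−r)
        = 5.857 × 0.3192 × (1 − 0.003314) / (1 − 0.3192) = 2.737 mg/L

2.74 mg/L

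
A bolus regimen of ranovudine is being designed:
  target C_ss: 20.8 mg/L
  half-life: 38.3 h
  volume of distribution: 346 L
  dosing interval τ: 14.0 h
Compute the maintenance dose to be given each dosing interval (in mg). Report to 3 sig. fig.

1820 mg

k = ln2 / t½ = 0.693147 / 38.3 = 0.01810 h⁻¹
CL = k × Vd = 0.01810 × 346 = 6.263 L/h
At steady state, Dose/τ = Css × CL.
Dose = Css × CL × τ = 20.8 × 6.263 × 14.0 = 1824 mg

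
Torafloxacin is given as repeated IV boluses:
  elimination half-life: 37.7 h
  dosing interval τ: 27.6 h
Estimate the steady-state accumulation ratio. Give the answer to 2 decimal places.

2.51

k = ln2 / t½ = 0.693147 / 37.7 = 0.01839 h⁻¹
e^(−kτ) = e^(−0.01839 × 27.6) = 0.6020
Accumulation ratio R = 1 / (1 − e^(−kτ)) = 1 / (1 − 0.6020) = 2.513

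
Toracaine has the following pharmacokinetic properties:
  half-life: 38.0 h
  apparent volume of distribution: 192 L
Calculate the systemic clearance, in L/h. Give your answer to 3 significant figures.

k = ln2 / t½ = 0.693147 / 38.0 = 0.01824 h⁻¹
CL = k × Vd = 0.01824 × 192 = 3.502 L/h

3.50 L/h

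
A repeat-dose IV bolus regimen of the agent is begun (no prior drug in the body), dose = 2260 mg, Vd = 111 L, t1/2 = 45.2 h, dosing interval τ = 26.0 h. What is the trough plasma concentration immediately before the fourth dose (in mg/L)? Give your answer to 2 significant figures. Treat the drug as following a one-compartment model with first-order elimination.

C₀ per dose = Dose / Vd = 2260 / 111 = 20.36 mg/L
k = ln2 / t½ = 0.693147 / 45.2 = 0.01534 h⁻¹
Fraction remaining after one interval: r = e^(−kτ) = e^(−0.01534 × 26.0) = 0.6711
Before dose 4, 3 doses have been given (aged 1τ, 2τ, 3τ).
C_trough = C₀ × (r + r² + … + r^3) = C₀ × r(1−r^3)/(1−r)
        = 20.36 × 0.6711 × (1 − 0.3022) / (1 − 0.6711) = 28.99 mg/L

29 mg/L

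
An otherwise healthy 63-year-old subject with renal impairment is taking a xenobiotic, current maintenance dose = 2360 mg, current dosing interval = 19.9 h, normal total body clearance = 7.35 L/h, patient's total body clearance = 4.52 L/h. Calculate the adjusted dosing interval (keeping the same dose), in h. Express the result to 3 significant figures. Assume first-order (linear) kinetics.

To keep the same average steady-state level, dosing rate must scale with clearance.
CL ratio = 4.52 / 7.35 = 0.6150
New interval (same dose) = 19.9 / 0.6150 = 32.36 h

32.4 h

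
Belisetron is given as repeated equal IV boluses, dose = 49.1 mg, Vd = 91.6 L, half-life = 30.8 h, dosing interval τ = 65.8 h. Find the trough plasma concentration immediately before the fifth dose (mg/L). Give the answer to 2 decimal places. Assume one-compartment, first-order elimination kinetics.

0.16 mg/L

C₀ per dose = Dose / Vd = 49.1 / 91.6 = 0.5360 mg/L
k = ln2 / t½ = 0.693147 / 30.8 = 0.02250 h⁻¹
Fraction remaining after one interval: r = e^(−kτ) = e^(−0.02250 × 65.8) = 0.2275
Before dose 5, 4 doses have been given (aged 1τ, 2τ, 3τ, 4τ).
C_trough = C₀ × (r + r² + … + r^4) = C₀ × r(1−r^4)/(1−r)
        = 0.5360 × 0.2275 × (1 − 0.002679) / (1 − 0.2275) = 0.1574 mg/L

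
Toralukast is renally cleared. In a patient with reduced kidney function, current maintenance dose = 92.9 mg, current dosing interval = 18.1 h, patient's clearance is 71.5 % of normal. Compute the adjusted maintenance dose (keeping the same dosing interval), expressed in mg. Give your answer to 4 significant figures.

66.42 mg

To keep the same average steady-state level, dosing rate must scale with clearance.
CL ratio = 71.5 / 100 = 0.7150
New dose (same interval) = 92.9 × 0.7150 = 66.42 mg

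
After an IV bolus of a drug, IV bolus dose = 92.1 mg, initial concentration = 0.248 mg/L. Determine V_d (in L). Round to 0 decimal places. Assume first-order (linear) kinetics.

371 L

Vd = Dose / C₀ = 92.10 / 0.248 = 371.4 L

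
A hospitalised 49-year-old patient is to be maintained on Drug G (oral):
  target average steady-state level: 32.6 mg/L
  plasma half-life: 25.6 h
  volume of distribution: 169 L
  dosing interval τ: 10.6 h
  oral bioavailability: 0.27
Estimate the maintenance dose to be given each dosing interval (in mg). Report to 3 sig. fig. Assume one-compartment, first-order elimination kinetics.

k = ln2 / t½ = 0.693147 / 25.6 = 0.02708 h⁻¹
CL = k × Vd = 0.02708 × 169 = 4.577 L/h
At steady state, F × (Dose/τ) = Css × CL.
Dose = Css × CL × τ / F = 32.6 × 4.577 × 10.6 / 0.27 = 5858 mg

5860 mg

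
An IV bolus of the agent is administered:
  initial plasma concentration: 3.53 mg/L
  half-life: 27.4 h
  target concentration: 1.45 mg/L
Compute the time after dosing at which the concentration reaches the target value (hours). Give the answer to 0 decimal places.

k = ln2 / t½ = 0.693147 / 27.4 = 0.02530 h⁻¹
t = ln(C₀ / C) / k = ln(3.530 / 1.45) / 0.02530
  = ln(2.434) / 0.02530 = 0.8895 / 0.02530 = 35.16 h

35 h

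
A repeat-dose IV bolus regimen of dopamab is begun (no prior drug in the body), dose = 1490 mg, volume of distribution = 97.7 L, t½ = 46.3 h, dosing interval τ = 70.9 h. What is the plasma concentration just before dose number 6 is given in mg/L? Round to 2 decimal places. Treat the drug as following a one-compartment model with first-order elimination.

8.03 mg/L

C₀ per dose = Dose / Vd = 1490 / 97.7 = 15.25 mg/L
k = ln2 / t½ = 0.693147 / 46.3 = 0.01497 h⁻¹
Fraction remaining after one interval: r = e^(−kτ) = e^(−0.01497 × 70.9) = 0.3460
Before dose 6, 5 doses have been given (aged 1τ, 2τ, 3τ, 4τ, 5τ).
C_trough = C₀ × (r + r² + … + r^5) = C₀ × r(1−r^5)/(1−r)
        = 15.25 × 0.3460 × (1 − 0.004959) / (1 − 0.3460) = 8.028 mg/L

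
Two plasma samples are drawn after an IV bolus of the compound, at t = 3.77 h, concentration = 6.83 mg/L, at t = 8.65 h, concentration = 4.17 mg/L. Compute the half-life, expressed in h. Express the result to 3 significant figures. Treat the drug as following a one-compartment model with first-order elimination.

k = ln(C₁/C₂) / (t₂ − t₁) = ln(6.83/4.17) / (8.65 − 3.77)
  = 0.4934 / 4.880 = 0.1011 h⁻¹
t½ = ln2 / k = 0.693147 / 0.1011 = 6.856 h

6.86 h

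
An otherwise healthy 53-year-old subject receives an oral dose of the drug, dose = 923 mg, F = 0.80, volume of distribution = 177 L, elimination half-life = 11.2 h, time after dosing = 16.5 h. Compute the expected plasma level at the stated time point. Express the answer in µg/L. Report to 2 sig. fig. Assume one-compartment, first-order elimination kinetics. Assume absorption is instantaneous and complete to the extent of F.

Amount reaching circulation = F × Dose = 0.80 × 923.0 = 738.4 mg
C₀ = F·Dose / Vd = 738.4 / 177 = 4.172 mg/L
k = ln2 / t½ = 0.693147 / 11.2 = 0.06189 h⁻¹
C = C₀ · e^(−k·t) = 4.172 × e^(−0.06189 × 16.5)
  = 4.172 × 0.3602 = 1.503 mg/L
Convert: 1.503 mg/L × 1000 = 1503 µg/L

1500 µg/L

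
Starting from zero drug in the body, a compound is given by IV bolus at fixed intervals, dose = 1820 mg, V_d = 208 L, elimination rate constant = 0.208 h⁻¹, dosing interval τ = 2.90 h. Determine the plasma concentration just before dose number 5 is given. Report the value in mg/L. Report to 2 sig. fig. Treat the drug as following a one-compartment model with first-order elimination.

C₀ per dose = Dose / Vd = 1820 / 208 = 8.750 mg/L
Fraction remaining after one interval: r = e^(−kτ) = e^(−0.2080 × 2.90) = 0.5471
Before dose 5, 4 doses have been given (aged 1τ, 2τ, 3τ, 4τ).
C_trough = C₀ × (r + r² + … + r^4) = C₀ × r(1−r^4)/(1−r)
        = 8.750 × 0.5471 × (1 − 0.08959) / (1 − 0.5471) = 9.623 mg/L

9.6 mg/L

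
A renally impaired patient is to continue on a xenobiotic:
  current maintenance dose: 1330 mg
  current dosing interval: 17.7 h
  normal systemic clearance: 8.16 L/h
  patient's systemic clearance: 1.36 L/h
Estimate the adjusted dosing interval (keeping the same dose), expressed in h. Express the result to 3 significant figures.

To keep the same average steady-state level, dosing rate must scale with clearance.
CL ratio = 1.36 / 8.16 = 0.1667
New interval (same dose) = 17.7 / 0.1667 = 106.2 h

106 h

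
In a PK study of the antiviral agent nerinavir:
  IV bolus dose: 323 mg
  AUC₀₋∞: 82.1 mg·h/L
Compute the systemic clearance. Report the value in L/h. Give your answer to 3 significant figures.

3.93 L/h

CL = Dose / AUC = 323 / 82.1 = 3.934 L/h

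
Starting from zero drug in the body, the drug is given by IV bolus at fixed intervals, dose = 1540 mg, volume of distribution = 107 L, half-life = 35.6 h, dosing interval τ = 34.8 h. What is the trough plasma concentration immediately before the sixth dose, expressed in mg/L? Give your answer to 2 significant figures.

14 mg/L

C₀ per dose = Dose / Vd = 1540 / 107 = 14.39 mg/L
k = ln2 / t½ = 0.693147 / 35.6 = 0.01947 h⁻¹
Fraction remaining after one interval: r = e^(−kτ) = e^(−0.01947 × 34.8) = 0.5079
Before dose 6, 5 doses have been given (aged 1τ, 2τ, 3τ, 4τ, 5τ).
C_trough = C₀ × (r + r² + … + r^5) = C₀ × r(1−r^5)/(1−r)
        = 14.39 × 0.5079 × (1 − 0.03380) / (1 − 0.5079) = 14.35 mg/L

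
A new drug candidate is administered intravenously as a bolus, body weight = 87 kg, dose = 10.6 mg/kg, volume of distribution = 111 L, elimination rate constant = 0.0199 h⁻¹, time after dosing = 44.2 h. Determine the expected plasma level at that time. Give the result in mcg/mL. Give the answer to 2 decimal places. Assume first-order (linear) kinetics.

Total dose = 10.6 × 87 = 922.2 mg
C₀ = Dose / Vd = 922.2 / 111 = 8.308 mg/L
C = C₀ · e^(−k·t) = 8.308 × e^(−0.01990 × 44.2)
  = 8.308 × 0.4150 = 3.448 mg/L
(3.448 mg/L = 3.448 mcg/mL)

3.45 mcg/mL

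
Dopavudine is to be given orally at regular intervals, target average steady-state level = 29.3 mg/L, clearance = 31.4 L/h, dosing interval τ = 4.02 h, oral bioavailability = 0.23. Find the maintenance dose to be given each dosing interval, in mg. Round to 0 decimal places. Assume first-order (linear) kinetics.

At steady state, F × (Dose/τ) = Css × CL.
Dose = Css × CL × τ / F = 29.3 × 31.40 × 4.02 / 0.23 = 16080 mg

16080 mg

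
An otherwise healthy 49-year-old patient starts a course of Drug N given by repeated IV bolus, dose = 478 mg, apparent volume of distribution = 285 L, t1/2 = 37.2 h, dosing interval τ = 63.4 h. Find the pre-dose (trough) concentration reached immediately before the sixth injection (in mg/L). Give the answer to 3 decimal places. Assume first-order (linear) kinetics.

C₀ per dose = Dose / Vd = 478 / 285 = 1.677 mg/L
k = ln2 / t½ = 0.693147 / 37.2 = 0.01863 h⁻¹
Fraction remaining after one interval: r = e^(−kτ) = e^(−0.01863 × 63.4) = 0.3069
Before dose 6, 5 doses have been given (aged 1τ, 2τ, 3τ, 4τ, 5τ).
C_trough = C₀ × (r + r² + … + r^5) = C₀ × r(1−r^5)/(1−r)
        = 1.677 × 0.3069 × (1 − 0.002723) / (1 − 0.3069) = 0.7405 mg/L

0.741 mg/L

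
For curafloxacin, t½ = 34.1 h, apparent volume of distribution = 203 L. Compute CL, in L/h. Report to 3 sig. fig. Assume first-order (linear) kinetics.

4.13 L/h

k = ln2 / t½ = 0.693147 / 34.1 = 0.02033 h⁻¹
CL = k × Vd = 0.02033 × 203 = 4.127 L/h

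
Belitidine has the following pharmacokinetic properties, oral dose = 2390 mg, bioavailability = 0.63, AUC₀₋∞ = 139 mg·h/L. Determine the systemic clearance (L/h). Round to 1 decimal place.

CL = F·Dose / AUC = 0.63 × 2390 / 139 = 10.83 L/h

10.8 L/h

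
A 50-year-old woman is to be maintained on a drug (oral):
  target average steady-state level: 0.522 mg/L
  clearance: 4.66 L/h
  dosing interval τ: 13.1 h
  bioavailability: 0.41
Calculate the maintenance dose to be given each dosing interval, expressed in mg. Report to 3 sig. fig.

77.7 mg

At steady state, F × (Dose/τ) = Css × CL.
Dose = Css × CL × τ / F = 0.522 × 4.660 × 13.1 / 0.41 = 77.72 mg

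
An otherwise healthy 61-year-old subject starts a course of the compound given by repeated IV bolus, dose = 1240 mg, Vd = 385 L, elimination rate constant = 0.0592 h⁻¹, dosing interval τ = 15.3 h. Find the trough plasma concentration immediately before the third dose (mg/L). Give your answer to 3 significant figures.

1.83 mg/L

C₀ per dose = Dose / Vd = 1240 / 385 = 3.221 mg/L
Fraction remaining after one interval: r = e^(−kτ) = e^(−0.05920 × 15.3) = 0.4042
Before dose 3, 2 doses have been given (aged 1τ, 2τ).
C_trough = C₀ × (r + r²) = 3.221 × (0.4042 + 0.1634) = 1.828 mg/L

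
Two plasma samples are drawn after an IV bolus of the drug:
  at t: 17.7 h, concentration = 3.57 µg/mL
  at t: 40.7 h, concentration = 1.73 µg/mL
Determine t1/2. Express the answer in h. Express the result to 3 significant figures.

22.0 h

k = ln(C₁/C₂) / (t₂ − t₁) = ln(3.57/1.73) / (40.7 − 17.7)
  = 0.7244 / 23.00 = 0.03150 h⁻¹
t½ = ln2 / k = 0.693147 / 0.03150 = 22.00 h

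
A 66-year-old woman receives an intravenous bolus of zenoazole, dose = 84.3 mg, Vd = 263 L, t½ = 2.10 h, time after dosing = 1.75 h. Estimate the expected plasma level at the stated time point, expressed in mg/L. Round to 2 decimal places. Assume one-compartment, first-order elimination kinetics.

0.18 mg/L

C₀ = Dose / Vd = 84.30 / 263 = 0.3205 mg/L
k = ln2 / t½ = 0.693147 / 2.10 = 0.3301 h⁻¹
C = C₀ · e^(−k·t) = 0.3205 × e^(−0.3301 × 1.75)
  = 0.3205 × 0.5612 = 0.1799 mg/L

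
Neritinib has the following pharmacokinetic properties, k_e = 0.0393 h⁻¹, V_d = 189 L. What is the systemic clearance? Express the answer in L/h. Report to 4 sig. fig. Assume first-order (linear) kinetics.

7.428 L/h

CL = k × Vd = 0.0393 × 189 = 7.428 L/h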